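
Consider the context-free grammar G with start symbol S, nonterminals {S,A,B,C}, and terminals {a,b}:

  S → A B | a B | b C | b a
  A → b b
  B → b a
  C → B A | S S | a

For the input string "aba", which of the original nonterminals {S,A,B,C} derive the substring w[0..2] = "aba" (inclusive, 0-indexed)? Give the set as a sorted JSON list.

Convert to CNF:
  S -> A B | T0 C | T0 T1 | T1 B
  A -> T0 T0
  B -> T0 T1
  C -> B A | S S | a
  T0 -> b
  T1 -> a

Fill CYK table bottom-up, restricted to cells inside w[0..2]:
  T[0,0] 'a' = {C,T1}  orig:{C}
  T[1,1] 'b' = {T0}  orig:{}
  T[2,2] 'a' = {C,T1}  orig:{C}
  T[0,1] 'ab' = ∅
  T[1,2] 'ba' = {B,S}
  T[0,2] 'aba' = {S}

Original NTs in T[0,2] deriving "aba": ["S"]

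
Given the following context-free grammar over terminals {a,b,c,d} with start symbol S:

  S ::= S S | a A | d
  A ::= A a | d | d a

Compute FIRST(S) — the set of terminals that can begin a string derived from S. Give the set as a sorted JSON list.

Compute FIRST by fixpoint:
round 1:
  A via A→d: +{d}
  S via S→a A: +{a}
  S via S→d: +{d}
  FIRST[S]={a,d}  FIRST[A]={d}
round 2: (no change)
  FIRST[S]={a,d}  FIRST[A]={d}

FIRST(S) = ["a", "d"]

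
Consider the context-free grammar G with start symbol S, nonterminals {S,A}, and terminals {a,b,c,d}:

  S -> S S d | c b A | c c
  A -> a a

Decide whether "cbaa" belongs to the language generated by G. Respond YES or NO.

CNF form of G:
  S -> S X4 | T2 T2 | T2 X5
  A -> T0 T0
  T0 -> a
  T1 -> d
  T2 -> c
  T3 -> b
  X4 -> S T1
  X5 -> T3 A

Fill CYK table bottom-up:
  T[0,0] 'c' = {T2}  orig:{}
  T[1,1] 'b' = {T3}  orig:{}
  T[2,2] 'a' = {T0}  orig:{}
  T[3,3] 'a' = {T0}  orig:{}
  T[0,1] 'cb' = ∅
  T[1,2] 'ba' = ∅
  T[2,3] 'aa' = {A}
  T[0,2] 'cba' = ∅
  T[1,3] 'baa' = {X5}  orig:{}
  T[0,3] 'cbaa' = {S}

S ∈ T[0,3] ⇒ YES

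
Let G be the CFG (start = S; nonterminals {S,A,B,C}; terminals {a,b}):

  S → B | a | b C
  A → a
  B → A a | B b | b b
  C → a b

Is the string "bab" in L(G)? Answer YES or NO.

Convert to CNF:
  S -> A T0 | B T1 | T1 C | T1 T1 | a
  A -> a
  B -> A T0 | B T1 | T1 T1
  C -> T0 T1
  T0 -> a
  T1 -> b

Fill CYK table bottom-up:
  cell(0,0) b: {T1}  orig:{}
  cell(1,1) a: {A,S,T0}  orig:{A,S}
  cell(2,2) b: {T1}  orig:{}
  cell(0,1) ba: ∅
  cell(1,2) ab: {C}
  cell(0,2) bab: {S}

S ∈ T[0,2] ⇒ YES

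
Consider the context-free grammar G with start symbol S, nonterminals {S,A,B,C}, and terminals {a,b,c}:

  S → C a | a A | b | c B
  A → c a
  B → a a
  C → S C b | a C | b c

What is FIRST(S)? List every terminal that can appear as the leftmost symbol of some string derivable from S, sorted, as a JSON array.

Compute FIRST by fixpoint:
round 1:
  A via A→c a: +{c}
  B via B→a a: +{a}
  C via C→a C: +{a}
  C via C→b c: +{b}
  S via S→C a: +{a,b}
  S via S→c B: +{c}
  FIRST[S]={a,b,c}  FIRST[A]={c}  FIRST[B]={a}  FIRST[C]={a,b}
round 2:
  C via C→S C b: +{c}
  FIRST[S]={a,b,c}  FIRST[A]={c}  FIRST[B]={a}  FIRST[C]={a,b,c}
round 3: (stable)
  FIRST[S]={a,b,c}  FIRST[A]={c}  FIRST[B]={a}  FIRST[C]={a,b,c}

FIRST(S) = ["a", "b", "c"]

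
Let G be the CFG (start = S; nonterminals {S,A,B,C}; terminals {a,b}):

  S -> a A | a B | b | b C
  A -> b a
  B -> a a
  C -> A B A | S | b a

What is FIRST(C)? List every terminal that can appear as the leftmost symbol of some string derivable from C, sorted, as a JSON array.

FIRST sets, iterate to fixpoint:
pass 1:
  A via A→b a: +{b}
  B via B→a a: +{a}
  C via C→A B A: +{b}
  S via S→a A: +{a}
  S via S→b: +{b}
  FIRST[S]={a,b}  FIRST[A]={b}  FIRST[B]={a}  FIRST[C]={b}
pass 2:
  C via C→S: +{a}
  FIRST[S]={a,b}  FIRST[A]={b}  FIRST[B]={a}  FIRST[C]={a,b}
pass 3: done
  FIRST[S]={a,b}  FIRST[A]={b}  FIRST[B]={a}  FIRST[C]={a,b}

FIRST(C) = ["a", "b"]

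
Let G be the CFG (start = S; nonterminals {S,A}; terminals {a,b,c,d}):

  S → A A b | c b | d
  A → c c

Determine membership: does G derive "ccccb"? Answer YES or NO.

Convert to CNF:
  S -> A X2 | T0 T1 | d
  A -> T0 T0
  T0 -> c
  T1 -> b
  X2 -> A T1

CYK table (by increasing span):
  cell(0,0) c: {T0}  orig:{}
  cell(1,1) c: {T0}  orig:{}
  cell(2,2) c: {T0}  orig:{}
  cell(3,3) c: {T0}  orig:{}
  cell(4,4) b: {T1}  orig:{}
  cell(0,1) cc: {A}
  cell(1,2) cc: {A}
  cell(2,3) cc: {A}
  cell(3,4) cb: {S}
  cell(0,2) ccc: ∅
  cell(1,3) ccc: ∅
  cell(2,4) ccb: {X2}  orig:{}
  cell(0,3) cccc: ∅
  cell(1,4) cccb: ∅
  cell(0,4) ccccb: {S}

S ∈ T[0,4] ⇒ YES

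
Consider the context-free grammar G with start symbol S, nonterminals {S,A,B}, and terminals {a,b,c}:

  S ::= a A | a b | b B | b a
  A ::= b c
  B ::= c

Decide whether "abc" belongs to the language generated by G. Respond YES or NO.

Convert to CNF:
  S -> T0 B | T0 T2 | T2 A | T2 T0
  A -> T0 T1
  B -> c
  T0 -> b
  T1 -> c
  T2 -> a

CYK fill:
  cell(0,0) a: {T2}  orig:{}
  cell(1,1) b: {T0}  orig:{}
  cell(2,2) c: {B,T1}  orig:{B}
  cell(0,1) ab: {S}
  cell(1,2) bc: {A,S}
  cell(0,2) abc: {S}

S ∈ T[0,2] ⇒ YES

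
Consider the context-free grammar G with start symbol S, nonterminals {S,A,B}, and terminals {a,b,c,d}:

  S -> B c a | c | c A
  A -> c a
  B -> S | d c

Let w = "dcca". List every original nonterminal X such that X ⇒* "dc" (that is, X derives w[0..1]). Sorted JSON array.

CNF form of G:
  S -> B X4 | T0 A | c
  A -> T0 T1
  B -> B X3 | T0 A | T2 T0 | c
  T0 -> c
  T1 -> a
  T2 -> d
  X3 -> T0 T1
  X4 -> T0 T1

Fill CYK table bottom-up (cells [i..j] with 0 ≤ i ≤ j ≤ 1 only):
  T[0,0] 'd' = {T2}  orig:{}
  T[1,1] 'c' = {B,S,T0}  orig:{B,S}
  T[0,1] 'dc' = {B}

Original NTs in T[0,1] deriving "dc": ["B"]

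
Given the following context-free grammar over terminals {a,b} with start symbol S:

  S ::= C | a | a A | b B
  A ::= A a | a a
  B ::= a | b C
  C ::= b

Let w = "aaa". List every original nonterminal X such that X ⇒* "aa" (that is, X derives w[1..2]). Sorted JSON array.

CNF form of G:
  S -> T0 A | T1 B | a | b
  A -> A T0 | T0 T0
  B -> T1 C | a
  C -> b
  T0 -> a
  T1 -> b

CYK fill, restricted to cells inside w[1..2]:
  T[1,1] 'a' = {B,S,T0}  orig:{B,S}
  T[2,2] 'a' = {B,S,T0}  orig:{B,S}
  T[1,2] 'aa' = {A}

Original NTs in T[1,2] deriving "aa": ["A"]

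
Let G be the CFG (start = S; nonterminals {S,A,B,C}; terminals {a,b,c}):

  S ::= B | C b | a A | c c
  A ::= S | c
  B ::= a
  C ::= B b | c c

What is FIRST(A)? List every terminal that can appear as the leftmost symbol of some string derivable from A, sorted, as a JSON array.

FIRST sets, iterate to fixpoint:
iter 1:
  A via A→c: +{c}
  B via B→a: +{a}
  C via C→B b: +{a}
  C via C→c c: +{c}
  S via S→B: +{a}
  S via S→C b: +{c}
  FIRST(S)={a,c}  FIRST(A)={c}  FIRST(B)={a}  FIRST(C)={a,c}
iter 2:
  A via A→S: +{a}
  FIRST(S)={a,c}  FIRST(A)={a,c}  FIRST(B)={a}  FIRST(C)={a,c}
iter 3: (no change)
  FIRST(S)={a,c}  FIRST(A)={a,c}  FIRST(B)={a}  FIRST(C)={a,c}

FIRST(A) = ["a", "c"]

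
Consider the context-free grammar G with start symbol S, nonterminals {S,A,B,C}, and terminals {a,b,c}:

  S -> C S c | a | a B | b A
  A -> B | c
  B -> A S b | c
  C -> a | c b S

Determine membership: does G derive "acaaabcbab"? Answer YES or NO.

CNF form of G:
  S -> C X6 | T0 A | T2 B | a
  A -> A X3 | c
  B -> A X4 | c
  C -> T1 X5 | a
  T0 -> b
  T1 -> c
  T2 -> a
  X3 -> S T0
  X4 -> S T0
  X5 -> T0 S
  X6 -> S T1

CYK fill:
  cell(0,0) a: {C,S,T2}  orig:{C,S}
  cell(1,1) c: {A,B,T1}  orig:{A,B}
  cell(2,2) a: {C,S,T2}  orig:{C,S}
  cell(3,3) a: {C,S,T2}  orig:{C,S}
  cell(4,4) a: {C,S,T2}  orig:{C,S}
  cell(5,5) b: {T0}  orig:{}
  cell(6,6) c: {A,B,T1}  orig:{A,B}
  cell(7,7) b: {T0}  orig:{}
  cell(8,8) a: {C,S,T2}  orig:{C,S}
  cell(9,9) b: {T0}  orig:{}
  cell(0,1) ac: {S,X6}  orig:{S}
  cell(1,2) ca: ∅
  cell(2,3) aa: ∅
  cell(3,4) aa: ∅
  cell(4,5) ab: {X3,X4}  orig:{}
  cell(5,6) bc: {S}
  cell(6,7) cb: ∅
  cell(7,8) ba: {X5}  orig:{}
  cell(8,9) ab: {X3,X4}  orig:{}
  cell(0,2) aca: ∅
  cell(1,3) caa: ∅
  cell(2,4) aaa: ∅
  cell(3,5) aab: ∅
  cell(4,6) abc: ∅
  cell(5,7) bcb: {X3,X4}  orig:{}
  cell(6,8) cba: {C}
  cell(7,9) bab: ∅
  cell(0,3) acaa: ∅
  cell(1,4) caaa: ∅
  cell(2,5) aaab: ∅
  cell(3,6) aabc: ∅
  cell(4,7) abcb: ∅
  cell(5,8) bcba: ∅
  cell(6,9) cbab: ∅
  cell(0,4) acaaa: ∅
  cell(1,5) caaab: ∅
  cell(2,6) aaabc: ∅
  cell(3,7) aabcb: ∅
  cell(4,8) abcba: ∅
  cell(5,9) bcbab: ∅
  cell(0,5) acaaab: ∅
  cell(1,6) caaabc: ∅
  cell(2,7) aaabcb: ∅
  cell(3,8) aabcba: ∅
  cell(4,9) abcbab: ∅
  cell(0,6) acaaabc: ∅
  cell(1,7) caaabcb: ∅
  cell(2,8) aaabcba: ∅
  cell(3,9) aabcbab: ∅
  cell(0,7) acaaabcb: ∅
  cell(1,8) caaabcba: ∅
  cell(2,9) aaabcbab: ∅
  cell(0,8) acaaabcba: ∅
  cell(1,9) caaabcbab: ∅
  cell(0,9) acaaabcbab: ∅

S ∉ T[0,9] ⇒ NO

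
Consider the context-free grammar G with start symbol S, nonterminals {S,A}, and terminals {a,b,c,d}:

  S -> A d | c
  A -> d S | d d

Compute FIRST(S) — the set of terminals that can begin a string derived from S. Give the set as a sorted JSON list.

FIRST sets, iterate to fixpoint:
iter 1:
  A via A→d S: +{d}
  S via S→A d: +{d}
  S via S→c: +{c}
  S: {c,d}  A: {d}
iter 2: done
  S: {c,d}  A: {d}

FIRST(S) = ["c", "d"]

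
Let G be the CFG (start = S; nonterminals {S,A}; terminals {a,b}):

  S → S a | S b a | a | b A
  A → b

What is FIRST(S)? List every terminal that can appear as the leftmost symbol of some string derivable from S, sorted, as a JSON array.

FIRST iteration:
[1]
  A via A→b: +{b}
  S via S→a: +{a}
  S via S→b A: +{b}
  FIRST(S)={a,b}  FIRST(A)={b}
[2] (stable)
  FIRST(S)={a,b}  FIRST(A)={b}

FIRST(S) = ["a", "b"]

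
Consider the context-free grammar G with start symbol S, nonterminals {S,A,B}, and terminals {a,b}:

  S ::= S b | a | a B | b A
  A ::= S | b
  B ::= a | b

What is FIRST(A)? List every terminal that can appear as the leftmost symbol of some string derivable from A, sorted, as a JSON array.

FIRST sets, iterate to fixpoint:
pass 1:
  A via A→b: +{b}
  B via B→a: +{a}
  B via B→b: +{b}
  S via S→a: +{a}
  S via S→b A: +{b}
  FIRST(S)={a,b}  FIRST(A)={b}  FIRST(B)={a,b}
pass 2:
  A via A→S: +{a}
  FIRST(S)={a,b}  FIRST(A)={a,b}  FIRST(B)={a,b}
pass 3: (stable)
  FIRST(S)={a,b}  FIRST(A)={a,b}  FIRST(B)={a,b}

FIRST(A) = ["a", "b"]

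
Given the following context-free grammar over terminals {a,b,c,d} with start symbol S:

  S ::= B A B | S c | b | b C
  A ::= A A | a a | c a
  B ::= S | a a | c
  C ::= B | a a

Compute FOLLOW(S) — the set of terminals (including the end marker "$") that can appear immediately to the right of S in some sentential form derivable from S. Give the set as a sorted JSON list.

FIRST sets, iterate to fixpoint:
round 1:
  A via A→a a: +{a}
  A via A→c a: +{c}
  B via B→a a: +{a}
  B via B→c: +{c}
  C via C→B: +{a,c}
  S via S→B A B: +{a,c}
  S via S→b: +{b}
  S: {a,b,c}  A: {a,c}  B: {a,c}  C: {a,c}
round 2:
  B via B→S: +{b}
  C via C→B: +{b}
  S: {a,b,c}  A: {a,c}  B: {a,b,c}  C: {a,b,c}
round 3: (stable)
  S: {a,b,c}  A: {a,c}  B: {a,b,c}  C: {a,b,c}

FOLLOW iteration:
seed FOLLOW(S) with $
iter 1:
  A→A A: FOLLOW(A) ⊇ FIRST(A) = {a,c}; new: +{a,c}
  S→B A B: FOLLOW(B) ⊇ FIRST(A) = {a,c}; new: +{a,c}
  S→B A B: FOLLOW(A) ⊇ FIRST(B) = {a,b,c}; new: +{b}
  S→B A B: FOLLOW(B) ⊇ FOLLOW(S) ⊇ {$}; new: +{$}
  S→S c: FOLLOW(S) ⊇ FIRST(c) = {c}; new: +{c}
  S→b C: FOLLOW(C) ⊇ FOLLOW(S) ⊇ {$,c}; new: +{$,c}
  S: {$,c}  A: {a,b,c}  B: {$,a,c}  C: {$,c}
iter 2:
  B→S: FOLLOW(S) ⊇ FOLLOW(B) ⊇ {$,a,c}; new: +{a}
  S→b C: FOLLOW(C) ⊇ FOLLOW(S) ⊇ {$,a,c}; new: +{a}
  S: {$,a,c}  A: {a,b,c}  B: {$,a,c}  C: {$,a,c}
iter 3: done
  S: {$,a,c}  A: {a,b,c}  B: {$,a,c}  C: {$,a,c}

FOLLOW(S) = ["$", "a", "c"]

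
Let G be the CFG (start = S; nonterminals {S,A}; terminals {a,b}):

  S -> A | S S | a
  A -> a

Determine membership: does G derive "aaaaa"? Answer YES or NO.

CNF form of G:
  S -> S S | a
  A -> a

CYK fill:
  cell(0,0) a: {A,S}
  cell(1,1) a: {A,S}
  cell(2,2) a: {A,S}
  cell(3,3) a: {A,S}
  cell(4,4) a: {A,S}
  cell(0,1) aa: {S}
  cell(1,2) aa: {S}
  cell(2,3) aa: {S}
  cell(3,4) aa: {S}
  cell(0,2) aaa: {S}
  cell(1,3) aaa: {S}
  cell(2,4) aaa: {S}
  cell(0,3) aaaa: {S}
  cell(1,4) aaaa: {S}
  cell(0,4) aaaaa: {S}

S ∈ T[0,4] ⇒ YES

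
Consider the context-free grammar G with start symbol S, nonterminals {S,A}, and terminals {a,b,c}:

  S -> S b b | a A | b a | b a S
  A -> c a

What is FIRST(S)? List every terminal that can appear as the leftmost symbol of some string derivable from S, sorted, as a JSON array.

Compute FIRST by fixpoint:
iter 1:
  A via A→c a: +{c}
  S via S→a A: +{a}
  S via S→b a: +{b}
  FIRST[S]={a,b}  FIRST[A]={c}
iter 2: — fixpoint
  FIRST[S]={a,b}  FIRST[A]={c}

FIRST(S) = ["a", "b"]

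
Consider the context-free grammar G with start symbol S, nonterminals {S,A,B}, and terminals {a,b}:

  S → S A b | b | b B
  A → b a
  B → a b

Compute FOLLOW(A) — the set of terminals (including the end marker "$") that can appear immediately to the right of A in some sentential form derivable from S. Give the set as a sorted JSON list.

FIRST sets, iterate to fixpoint:
[1]
  A via A→b a: +{b}
  B via B→a b: +{a}
  S via S→b: +{b}
  FIRST(S)={b}  FIRST(A)={b}  FIRST(B)={a}
[2] done
  FIRST(S)={b}  FIRST(A)={b}  FIRST(B)={a}

FOLLOW iteration:
initialize: $ ∈ FOLLOW(S)
pass 1:
  S→S A b: FOLLOW(S) ⊇ FIRST(A) = {b}; new: +{b}
  S→S A b: FOLLOW(A) ⊇ FIRST(b) = {b}; new: +{b}
  S→b B: FOLLOW(B) ⊇ FOLLOW(S) ⊇ {$,b}; new: +{$,b}
  FOLLOW(S)={$,b}  FOLLOW(A)={b}  FOLLOW(B)={$,b}
pass 2: (no change)
  FOLLOW(S)={$,b}  FOLLOW(A)={b}  FOLLOW(B)={$,b}

FOLLOW(A) = ["b"]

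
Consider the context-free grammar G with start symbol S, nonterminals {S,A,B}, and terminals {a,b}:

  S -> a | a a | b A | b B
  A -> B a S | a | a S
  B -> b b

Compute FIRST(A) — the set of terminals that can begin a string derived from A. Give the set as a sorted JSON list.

FIRST sets, iterate to fixpoint:
[1]
  A via A→a: +{a}
  B via B→b b: +{b}
  S via S→a: +{a}
  S via S→b A: +{b}
  S: {a,b}  A: {a}  B: {b}
[2]
  A via A→B a S: +{b}
  S: {a,b}  A: {a,b}  B: {b}
[3] (no change)
  S: {a,b}  A: {a,b}  B: {b}

FIRST(A) = ["a", "b"]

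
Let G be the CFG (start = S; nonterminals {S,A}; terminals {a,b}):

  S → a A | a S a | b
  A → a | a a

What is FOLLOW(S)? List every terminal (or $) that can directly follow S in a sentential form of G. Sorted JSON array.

Compute FIRST by fixpoint:
[1]
  A via A→a: +{a}
  S via S→a A: +{a}
  S via S→b: +{b}
  FIRST(S)={a,b}  FIRST(A)={a}
[2] done
  FIRST(S)={a,b}  FIRST(A)={a}

Compute FOLLOW by fixpoint:
FOLLOW(S) := {$}
pass 1:
  S→a A: FOLLOW(A) ⊇ FOLLOW(S) ⊇ {$}; new: +{$}
  S→a S a: FOLLOW(S) ⊇ FIRST(a) = {a}; new: +{a}
  FOLLOW(S)={$,a}  FOLLOW(A)={$}
pass 2:
  S→a A: FOLLOW(A) ⊇ FOLLOW(S) ⊇ {$,a}; new: +{a}
  FOLLOW(S)={$,a}  FOLLOW(A)={$,a}
pass 3: done
  FOLLOW(S)={$,a}  FOLLOW(A)={$,a}

FOLLOW(S) = ["$", "a"]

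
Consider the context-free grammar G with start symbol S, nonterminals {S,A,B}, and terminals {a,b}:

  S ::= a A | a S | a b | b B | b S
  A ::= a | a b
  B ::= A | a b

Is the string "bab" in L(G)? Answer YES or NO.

CNF form of G:
  S -> T0 A | T0 S | T0 T1 | T1 B | T1 S
  A -> T0 T1 | a
  B -> T0 T1 | a
  T0 -> a
  T1 -> b

Fill CYK table bottom-up:
  [0..0]={T1}  "b"  orig:{}
  [1..1]={A,B,T0}  "a"  orig:{A,B}
  [2..2]={T1}  "b"  orig:{}
  [0..1]={S}  "ba"
  [1..2]={A,B,S}  "ab"
  [0..2]={S}  "bab"

S ∈ T[0,2] ⇒ YES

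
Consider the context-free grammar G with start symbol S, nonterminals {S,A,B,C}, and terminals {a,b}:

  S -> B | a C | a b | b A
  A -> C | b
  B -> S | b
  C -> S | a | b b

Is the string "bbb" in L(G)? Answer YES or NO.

Convert to CNF:
  S -> T0 C | T0 T1 | T1 A | b
  A -> T0 C | T0 T1 | T1 A | T1 T1 | a | b
  B -> T0 C | T0 T1 | T1 A | b
  C -> T0 C | T0 T1 | T1 A | T1 T1 | a | b
  T0 -> a
  T1 -> b

Fill CYK table bottom-up:
  T[0,0] 'b' = {A,B,C,S,T1}  orig:{A,B,C,S}
  T[1,1] 'b' = {A,B,C,S,T1}  orig:{A,B,C,S}
  T[2,2] 'b' = {A,B,C,S,T1}  orig:{A,B,C,S}
  T[0,1] 'bb' = {A,B,C,S}
  T[1,2] 'bb' = {A,B,C,S}
  T[0,2] 'bbb' = {A,B,C,S}

S ∈ T[0,2] ⇒ YES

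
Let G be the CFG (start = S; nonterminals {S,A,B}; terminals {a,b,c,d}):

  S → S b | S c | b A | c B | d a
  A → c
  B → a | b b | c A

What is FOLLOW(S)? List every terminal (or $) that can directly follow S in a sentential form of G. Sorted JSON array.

Compute FIRST by fixpoint:
round 1:
  A via A→c: +{c}
  B via B→a: +{a}
  B via B→b b: +{b}
  B via B→c A: +{c}
  S via S→b A: +{b}
  S via S→c B: +{c}
  S via S→d a: +{d}
  S: {b,c,d}  A: {c}  B: {a,b,c}
round 2: (no change)
  S: {b,c,d}  A: {c}  B: {a,b,c}

FOLLOW sets:
seed FOLLOW(S) with $
[1]
  S→S b: FOLLOW(S) ⊇ FIRST(b) = {b}; new: +{b}
  S→S c: FOLLOW(S) ⊇ FIRST(c) = {c}; new: +{c}
  S→b A: FOLLOW(A) ⊇ FOLLOW(S) ⊇ {$,b,c}; new: +{$,b,c}
  S→c B: FOLLOW(B) ⊇ FOLLOW(S) ⊇ {$,b,c}; new: +{$,b,c}
  FOLLOW(S)={$,b,c}  FOLLOW(A)={$,b,c}  FOLLOW(B)={$,b,c}
[2] (stable)
  FOLLOW(S)={$,b,c}  FOLLOW(A)={$,b,c}  FOLLOW(B)={$,b,c}

FOLLOW(S) = ["$", "b", "c"]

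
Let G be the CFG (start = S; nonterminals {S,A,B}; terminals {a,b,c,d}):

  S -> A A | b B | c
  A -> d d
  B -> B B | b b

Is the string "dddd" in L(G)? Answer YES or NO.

CNF form of G:
  S -> A A | T1 B | c
  A -> T0 T0
  B -> B B | T1 T1
  T0 -> d
  T1 -> b

CYK table (by increasing span):
  cell(0,0) d: {T0}  orig:{}
  cell(1,1) d: {T0}  orig:{}
  cell(2,2) d: {T0}  orig:{}
  cell(3,3) d: {T0}  orig:{}
  cell(0,1) dd: {A}
  cell(1,2) dd: {A}
  cell(2,3) dd: {A}
  cell(0,2) ddd: ∅
  cell(1,3) ddd: ∅
  cell(0,3) dddd: {S}

S ∈ T[0,3] ⇒ YES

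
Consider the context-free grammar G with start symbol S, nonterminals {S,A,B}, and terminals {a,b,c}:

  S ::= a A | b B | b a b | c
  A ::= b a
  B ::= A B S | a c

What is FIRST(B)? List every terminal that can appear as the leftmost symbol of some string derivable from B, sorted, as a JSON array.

FIRST sets, iterate to fixpoint:
[1]
  A via A→b a: +{b}
  B via B→A B S: +{b}
  B via B→a c: +{a}
  S via S→a A: +{a}
  S via S→b B: +{b}
  S via S→c: +{c}
  FIRST[S]={a,b,c}  FIRST[A]={b}  FIRST[B]={a,b}
[2] done
  FIRST[S]={a,b,c}  FIRST[A]={b}  FIRST[B]={a,b}

FIRST(B) = ["a", "b"]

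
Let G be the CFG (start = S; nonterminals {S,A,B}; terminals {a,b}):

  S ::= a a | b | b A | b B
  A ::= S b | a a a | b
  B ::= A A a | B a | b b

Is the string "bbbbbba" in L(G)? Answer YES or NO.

CNF form of G:
  S -> T0 A | T0 B | T1 T1 | b
  A -> S T0 | T1 X2 | b
  B -> A X3 | B T1 | T0 T0
  T0 -> b
  T1 -> a
  X2 -> T1 T1
  X3 -> A T1

Fill CYK table bottom-up:
  [0..0]={A,S,T0}  "b"  orig:{A,S}
  [1..1]={A,S,T0}  "b"  orig:{A,S}
  [2..2]={A,S,T0}  "b"  orig:{A,S}
  [3..3]={A,S,T0}  "b"  orig:{A,S}
  [4..4]={A,S,T0}  "b"  orig:{A,S}
  [5..5]={A,S,T0}  "b"  orig:{A,S}
  [6..6]={T1}  "a"  orig:{}
  [0..1]={A,B,S}  "bb"
  [1..2]={A,B,S}  "bb"
  [2..3]={A,B,S}  "bb"
  [3..4]={A,B,S}  "bb"
  [4..5]={A,B,S}  "bb"
  [5..6]={X3}  "ba"  orig:{}
  [0..2]={A,S}  "bbb"
  [1..3]={A,S}  "bbb"
  [2..4]={A,S}  "bbb"
  [3..5]={A,S}  "bbb"
  [4..6]={B,X3}  "bba"  orig:{B}
  [0..3]={A,S}  "bbbb"
  [1..4]={A,S}  "bbbb"
  [2..5]={A,S}  "bbbb"
  [3..6]={B,S,X3}  "bbba"  orig:{B,S}
  [0..4]={A,S}  "bbbbb"
  [1..5]={A,S}  "bbbbb"
  [2..6]={B,S,X3}  "bbbba"  orig:{B,S}
  [0..5]={A,S}  "bbbbbb"
  [1..6]={B,S,X3}  "bbbbba"  orig:{B,S}
  [0..6]={B,S,X3}  "bbbbbba"  orig:{B,S}

S ∈ T[0,6] ⇒ YES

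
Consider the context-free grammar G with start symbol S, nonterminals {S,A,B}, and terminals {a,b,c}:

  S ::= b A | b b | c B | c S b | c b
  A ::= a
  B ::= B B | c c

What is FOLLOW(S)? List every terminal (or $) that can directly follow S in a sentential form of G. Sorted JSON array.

FIRST sets, iterate to fixpoint:
pass 1:
  A via A→a: +{a}
  B via B→c c: +{c}
  S via S→b A: +{b}
  S via S→c B: +{c}
  FIRST(S)={b,c}  FIRST(A)={a}  FIRST(B)={c}
pass 2: — fixpoint
  FIRST(S)={b,c}  FIRST(A)={a}  FIRST(B)={c}

FOLLOW sets:
initialize: $ ∈ FOLLOW(S)
round 1:
  B→B B: FOLLOW(B) ⊇ FIRST(B) = {c}; new: +{c}
  S→b A: FOLLOW(A) ⊇ FOLLOW(S) ⊇ {$}; new: +{$}
  S→c B: FOLLOW(B) ⊇ FOLLOW(S) ⊇ {$}; new: +{$}
  S→c S b: FOLLOW(S) ⊇ FIRST(b) = {b}; new: +{b}
  S: {$,b}  A: {$}  B: {$,c}
round 2:
  S→b A: FOLLOW(A) ⊇ FOLLOW(S) ⊇ {$,b}; new: +{b}
  S→c B: FOLLOW(B) ⊇ FOLLOW(S) ⊇ {$,b}; new: +{b}
  S: {$,b}  A: {$,b}  B: {$,b,c}
round 3: — fixpoint
  S: {$,b}  A: {$,b}  B: {$,b,c}

FOLLOW(S) = ["$", "b"]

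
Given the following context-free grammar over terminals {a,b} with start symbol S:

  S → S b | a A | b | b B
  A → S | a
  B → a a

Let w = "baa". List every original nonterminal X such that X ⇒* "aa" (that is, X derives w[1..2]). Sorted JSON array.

Convert to CNF:
  S -> S T0 | T0 B | T1 A | b
  A -> S T0 | T0 B | T1 A | a | b
  B -> T1 T1
  T0 -> b
  T1 -> a

Fill CYK table bottom-up (cells [i..j] with 1 ≤ i ≤ j ≤ 2 only):
  [1..1]={A,T1}  "a"  orig:{A}
  [2..2]={A,T1}  "a"  orig:{A}
  [1..2]={A,B,S}  "aa"

Original NTs in T[1,2] deriving "aa": ["A", "B", "S"]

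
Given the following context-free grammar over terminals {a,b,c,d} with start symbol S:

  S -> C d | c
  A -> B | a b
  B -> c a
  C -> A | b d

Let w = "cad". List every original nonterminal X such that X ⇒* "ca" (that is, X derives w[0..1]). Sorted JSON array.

Convert to CNF:
  S -> C T3 | c
  A -> T0 T1 | T2 T0
  B -> T2 T0
  C -> T0 T1 | T1 T3 | T2 T0
  T0 -> a
  T1 -> b
  T2 -> c
  T3 -> d

CYK table (by increasing span) (cells [i..j] with 0 ≤ i ≤ j ≤ 1 only):
  cell(0,0) c: {S,T2}  orig:{S}
  cell(1,1) a: {T0}  orig:{}
  cell(0,1) ca: {A,B,C}

Original NTs in T[0,1] deriving "ca": ["A", "B", "C"]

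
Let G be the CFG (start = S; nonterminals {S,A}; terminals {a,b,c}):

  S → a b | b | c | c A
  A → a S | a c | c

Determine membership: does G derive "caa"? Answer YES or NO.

Convert to CNF:
  S -> T0 T2 | T1 A | b | c
  A -> T0 S | T0 T1 | c
  T0 -> a
  T1 -> c
  T2 -> b

CYK table (by increasing span):
  cell(0,0) c: {A,S,T1}  orig:{A,S}
  cell(1,1) a: {T0}  orig:{}
  cell(2,2) a: {T0}  orig:{}
  cell(0,1) ca: ∅
  cell(1,2) aa: ∅
  cell(0,2) caa: ∅

S ∉ T[0,2] ⇒ NO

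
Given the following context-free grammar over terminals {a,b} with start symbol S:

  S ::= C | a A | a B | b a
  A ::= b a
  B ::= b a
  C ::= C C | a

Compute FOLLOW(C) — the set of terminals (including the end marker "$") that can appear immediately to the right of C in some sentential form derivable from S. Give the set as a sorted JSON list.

FIRST sets, iterate to fixpoint:
pass 1:
  A via A→b a: +{b}
  B via B→b a: +{b}
  C via C→a: +{a}
  S via S→C: +{a}
  S via S→b a: +{b}
  FIRST(S)={a,b}  FIRST(A)={b}  FIRST(B)={b}  FIRST(C)={a}
pass 2: — fixpoint
  FIRST(S)={a,b}  FIRST(A)={b}  FIRST(B)={b}  FIRST(C)={a}

Compute FOLLOW by fixpoint:
FOLLOW(S) := {$}
round 1:
  C→C C: FOLLOW(C) ⊇ FIRST(C) = {a}; new: +{a}
  S→C: FOLLOW(C) ⊇ FOLLOW(S) ⊇ {$}; new: +{$}
  S→a A: FOLLOW(A) ⊇ FOLLOW(S) ⊇ {$}; new: +{$}
  S→a B: FOLLOW(B) ⊇ FOLLOW(S) ⊇ {$}; new: +{$}
  FOLLOW[S]={$}  FOLLOW[A]={$}  FOLLOW[B]={$}  FOLLOW[C]={$,a}
round 2: — fixpoint
  FOLLOW[S]={$}  FOLLOW[A]={$}  FOLLOW[B]={$}  FOLLOW[C]={$,a}

FOLLOW(C) = ["$", "a"]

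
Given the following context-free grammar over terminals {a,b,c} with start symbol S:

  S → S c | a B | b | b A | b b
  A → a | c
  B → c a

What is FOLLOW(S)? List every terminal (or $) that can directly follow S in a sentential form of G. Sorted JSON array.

Compute FIRST by fixpoint:
iter 1:
  A via A→a: +{a}
  A via A→c: +{c}
  B via B→c a: +{c}
  S via S→a B: +{a}
  S via S→b: +{b}
  FIRST(S)={a,b}  FIRST(A)={a,c}  FIRST(B)={c}
iter 2: — fixpoint
  FIRST(S)={a,b}  FIRST(A)={a,c}  FIRST(B)={c}

FOLLOW sets:
seed FOLLOW(S) with $
[1]
  S→S c: FOLLOW(S) ⊇ FIRST(c) = {c}; new: +{c}
  S→a B: FOLLOW(B) ⊇ FOLLOW(S) ⊇ {$,c}; new: +{$,c}
  S→b A: FOLLOW(A) ⊇ FOLLOW(S) ⊇ {$,c}; new: +{$,c}
  S: {$,c}  A: {$,c}  B: {$,c}
[2] (no change)
  S: {$,c}  A: {$,c}  B: {$,c}

FOLLOW(S) = ["$", "c"]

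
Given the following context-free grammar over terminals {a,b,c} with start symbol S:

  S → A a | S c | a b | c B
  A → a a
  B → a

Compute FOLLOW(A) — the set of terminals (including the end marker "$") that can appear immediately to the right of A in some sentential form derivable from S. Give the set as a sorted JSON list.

FIRST sets, iterate to fixpoint:
iter 1:
  A via A→a a: +{a}
  B via B→a: +{a}
  S via S→A a: +{a}
  S via S→c B: +{c}
  FIRST(S)={a,c}  FIRST(A)={a}  FIRST(B)={a}
iter 2: (stable)
  FIRST(S)={a,c}  FIRST(A)={a}  FIRST(B)={a}

FOLLOW iteration:
FOLLOW(S) := {$}
[1]
  S→A a: FOLLOW(A) ⊇ FIRST(a) = {a}; new: +{a}
  S→S c: FOLLOW(S) ⊇ FIRST(c) = {c}; new: +{c}
  S→c B: FOLLOW(B) ⊇ FOLLOW(S) ⊇ {$,c}; new: +{$,c}
  FOLLOW(S)={$,c}  FOLLOW(A)={a}  FOLLOW(B)={$,c}
[2] (no change)
  FOLLOW(S)={$,c}  FOLLOW(A)={a}  FOLLOW(B)={$,c}

FOLLOW(A) = ["a"]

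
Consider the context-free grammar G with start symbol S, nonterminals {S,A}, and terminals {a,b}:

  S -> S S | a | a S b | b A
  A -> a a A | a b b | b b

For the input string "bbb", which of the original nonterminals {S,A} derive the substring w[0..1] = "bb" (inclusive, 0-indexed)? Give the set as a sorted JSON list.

CNF form of G:
  S -> S S | T0 X4 | T1 A | a
  A -> T0 X2 | T0 X3 | T1 T1
  T0 -> a
  T1 -> b
  X2 -> T0 A
  X3 -> T1 T1
  X4 -> S T1

CYK fill — only the sub-triangle for w[0..1]:
  T[0,0] 'b' = {T1}  orig:{}
  T[1,1] 'b' = {T1}  orig:{}
  T[0,1] 'bb' = {A,X3}  orig:{A}

Original NTs in T[0,1] deriving "bb": ["A"]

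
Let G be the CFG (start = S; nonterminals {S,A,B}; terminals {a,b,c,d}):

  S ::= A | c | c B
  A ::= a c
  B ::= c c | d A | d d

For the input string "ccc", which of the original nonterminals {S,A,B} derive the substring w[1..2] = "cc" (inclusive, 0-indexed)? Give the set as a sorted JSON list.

CNF form of G:
  S -> T0 T1 | T1 B | c
  A -> T0 T1
  B -> T1 T1 | T2 A | T2 T2
  T0 -> a
  T1 -> c
  T2 -> d

CYK fill — only the sub-triangle for w[1..2]:
  [1..1]={S,T1}  "c"  orig:{S}
  [2..2]={S,T1}  "c"  orig:{S}
  [1..2]={B}  "cc"

Original NTs in T[1,2] deriving "cc": ["B"]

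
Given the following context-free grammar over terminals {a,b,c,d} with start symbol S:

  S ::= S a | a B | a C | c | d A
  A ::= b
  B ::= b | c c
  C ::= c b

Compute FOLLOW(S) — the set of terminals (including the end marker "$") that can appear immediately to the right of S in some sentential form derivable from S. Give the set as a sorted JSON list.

FIRST sets, iterate to fixpoint:
[1]
  A via A→b: +{b}
  B via B→b: +{b}
  B via B→c c: +{c}
  C via C→c b: +{c}
  S via S→a B: +{a}
  S via S→c: +{c}
  S via S→d A: +{d}
  FIRST[S]={a,c,d}  FIRST[A]={b}  FIRST[B]={b,c}  FIRST[C]={c}
[2] done
  FIRST[S]={a,c,d}  FIRST[A]={b}  FIRST[B]={b,c}  FIRST[C]={c}

FOLLOW sets:
FOLLOW(S) := {$}
[1]
  S→S a: FOLLOW(S) ⊇ FIRST(a) = {a}; new: +{a}
  S→a B: FOLLOW(B) ⊇ FOLLOW(S) ⊇ {$,a}; new: +{$,a}
  S→a C: FOLLOW(C) ⊇ FOLLOW(S) ⊇ {$,a}; new: +{$,a}
  S→d A: FOLLOW(A) ⊇ FOLLOW(S) ⊇ {$,a}; new: +{$,a}
  FOLLOW(S)={$,a}  FOLLOW(A)={$,a}  FOLLOW(B)={$,a}  FOLLOW(C)={$,a}
[2] (stable)
  FOLLOW(S)={$,a}  FOLLOW(A)={$,a}  FOLLOW(B)={$,a}  FOLLOW(C)={$,a}

FOLLOW(S) = ["$", "a"]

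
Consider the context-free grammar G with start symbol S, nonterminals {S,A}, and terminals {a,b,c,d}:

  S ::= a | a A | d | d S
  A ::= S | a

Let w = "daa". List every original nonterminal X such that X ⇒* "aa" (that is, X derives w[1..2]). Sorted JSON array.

CNF form of G:
  S -> T0 A | T1 S | a | d
  A -> T0 A | T1 S | a | d
  T0 -> a
  T1 -> d

CYK table (by increasing span) (cells [i..j] with 1 ≤ i ≤ j ≤ 2 only):
  cell(1,1) a: {A,S,T0}  orig:{A,S}
  cell(2,2) a: {A,S,T0}  orig:{A,S}
  cell(1,2) aa: {A,S}

Original NTs in T[1,2] deriving "aa": ["A", "S"]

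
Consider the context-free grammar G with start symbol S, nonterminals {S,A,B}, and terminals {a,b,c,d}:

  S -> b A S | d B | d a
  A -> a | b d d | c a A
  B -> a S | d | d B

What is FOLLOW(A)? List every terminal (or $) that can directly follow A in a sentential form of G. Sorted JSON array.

FIRST iteration:
pass 1:
  A via A→a: +{a}
  A via A→b d d: +{b}
  A via A→c a A: +{c}
  B via B→a S: +{a}
  B via B→d: +{d}
  S via S→b A S: +{b}
  S via S→d B: +{d}
  FIRST[S]={b,d}  FIRST[A]={a,b,c}  FIRST[B]={a,d}
pass 2: done
  FIRST[S]={b,d}  FIRST[A]={a,b,c}  FIRST[B]={a,d}

FOLLOW iteration:
FOLLOW(S) := {$}
iter 1:
  S→b A S: FOLLOW(A) ⊇ FIRST(S) = {b,d}; new: +{b,d}
  S→d B: FOLLOW(B) ⊇ FOLLOW(S) ⊇ {$}; new: +{$}
  FOLLOW[S]={$}  FOLLOW[A]={b,d}  FOLLOW[B]={$}
iter 2: (stable)
  FOLLOW[S]={$}  FOLLOW[A]={b,d}  FOLLOW[B]={$}

FOLLOW(A) = ["b", "d"]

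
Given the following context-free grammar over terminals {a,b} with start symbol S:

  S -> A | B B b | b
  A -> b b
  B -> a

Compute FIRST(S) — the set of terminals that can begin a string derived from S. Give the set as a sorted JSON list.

FIRST iteration:
round 1:
  A via A→b b: +{b}
  B via B→a: +{a}
  S via S→A: +{b}
  S via S→B B b: +{a}
  FIRST(S)={a,b}  FIRST(A)={b}  FIRST(B)={a}
round 2: done
  FIRST(S)={a,b}  FIRST(A)={b}  FIRST(B)={a}

FIRST(S) = ["a", "b"]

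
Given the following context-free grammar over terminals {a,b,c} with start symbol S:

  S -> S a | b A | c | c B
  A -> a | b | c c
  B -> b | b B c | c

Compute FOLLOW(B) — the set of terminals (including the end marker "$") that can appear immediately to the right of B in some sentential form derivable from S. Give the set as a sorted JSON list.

FIRST iteration:
[1]
  A via A→a: +{a}
  A via A→b: +{b}
  A via A→c c: +{c}
  B via B→b: +{b}
  B via B→c: +{c}
  S via S→b A: +{b}
  S via S→c: +{c}
  S: {b,c}  A: {a,b,c}  B: {b,c}
[2] (stable)
  S: {b,c}  A: {a,b,c}  B: {b,c}

Compute FOLLOW by fixpoint:
initialize: $ ∈ FOLLOW(S)
[1]
  B→b B c: FOLLOW(B) ⊇ FIRST(c) = {c}; new: +{c}
  S→S a: FOLLOW(S) ⊇ FIRST(a) = {a}; new: +{a}
  S→b A: FOLLOW(A) ⊇ FOLLOW(S) ⊇ {$,a}; new: +{$,a}
  S→c B: FOLLOW(B) ⊇ FOLLOW(S) ⊇ {$,a}; new: +{$,a}
  FOLLOW(S)={$,a}  FOLLOW(A)={$,a}  FOLLOW(B)={$,a,c}
[2] done
  FOLLOW(S)={$,a}  FOLLOW(A)={$,a}  FOLLOW(B)={$,a,c}

FOLLOW(B) = ["$", "a", "c"]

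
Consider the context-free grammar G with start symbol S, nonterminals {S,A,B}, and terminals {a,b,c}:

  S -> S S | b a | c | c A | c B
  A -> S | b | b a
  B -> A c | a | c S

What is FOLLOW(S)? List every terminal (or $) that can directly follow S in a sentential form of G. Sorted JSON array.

FIRST sets, iterate to fixpoint:
round 1:
  A via A→b: +{b}
  B via B→A c: +{b}
  B via B→a: +{a}
  B via B→c S: +{c}
  S via S→b a: +{b}
  S via S→c: +{c}
  S: {b,c}  A: {b}  B: {a,b,c}
round 2:
  A via A→S: +{c}
  S: {b,c}  A: {b,c}  B: {a,b,c}
round 3: (no change)
  S: {b,c}  A: {b,c}  B: {a,b,c}

FOLLOW sets:
seed FOLLOW(S) with $
pass 1:
  B→A c: FOLLOW(A) ⊇ FIRST(c) = {c}; new: +{c}
  S→S S: FOLLOW(S) ⊇ FIRST(S) = {b,c}; new: +{b,c}
  S→c A: FOLLOW(A) ⊇ FOLLOW(S) ⊇ {$,b,c}; new: +{$,b}
  S→c B: FOLLOW(B) ⊇ FOLLOW(S) ⊇ {$,b,c}; new: +{$,b,c}
  S: {$,b,c}  A: {$,b,c}  B: {$,b,c}
pass 2: (stable)
  S: {$,b,c}  A: {$,b,c}  B: {$,b,c}

FOLLOW(S) = ["$", "b", "c"]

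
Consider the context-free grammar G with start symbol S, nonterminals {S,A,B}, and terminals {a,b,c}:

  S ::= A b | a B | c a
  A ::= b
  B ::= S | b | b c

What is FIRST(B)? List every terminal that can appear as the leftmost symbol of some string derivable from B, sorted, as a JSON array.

FIRST sets, iterate to fixpoint:
iter 1:
  A via A→b: +{b}
  B via B→b: +{b}
  S via S→A b: +{b}
  S via S→a B: +{a}
  S via S→c a: +{c}
  FIRST(S)={a,b,c}  FIRST(A)={b}  FIRST(B)={b}
iter 2:
  B via B→S: +{a,c}
  FIRST(S)={a,b,c}  FIRST(A)={b}  FIRST(B)={a,b,c}
iter 3: — fixpoint
  FIRST(S)={a,b,c}  FIRST(A)={b}  FIRST(B)={a,b,c}

FIRST(B) = ["a", "b", "c"]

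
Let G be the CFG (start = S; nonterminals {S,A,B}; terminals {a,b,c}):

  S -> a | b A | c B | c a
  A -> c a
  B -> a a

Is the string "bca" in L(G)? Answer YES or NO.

CNF form of G:
  S -> T0 B | T0 T1 | T2 A | a
  A -> T0 T1
  B -> T1 T1
  T0 -> c
  T1 -> a
  T2 -> b

CYK table (by increasing span):
  cell(0,0) b: {T2}  orig:{}
  cell(1,1) c: {T0}  orig:{}
  cell(2,2) a: {S,T1}  orig:{S}
  cell(0,1) bc: ∅
  cell(1,2) ca: {A,S}
  cell(0,2) bca: {S}

S ∈ T[0,2] ⇒ YES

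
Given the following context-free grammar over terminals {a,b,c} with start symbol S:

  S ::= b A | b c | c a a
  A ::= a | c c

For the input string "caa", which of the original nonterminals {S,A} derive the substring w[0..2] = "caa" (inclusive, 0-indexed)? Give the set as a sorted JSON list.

Convert to CNF:
  S -> T0 X3 | T1 A | T1 T0
  A -> T0 T0 | a
  T0 -> c
  T1 -> b
  T2 -> a
  X3 -> T2 T2

Fill CYK table bottom-up, restricted to cells inside w[0..2]:
  cell(0,0) c: {T0}  orig:{}
  cell(1,1) a: {A,T2}  orig:{A}
  cell(2,2) a: {A,T2}  orig:{A}
  cell(0,1) ca: ∅
  cell(1,2) aa: {X3}  orig:{}
  cell(0,2) caa: {S}

Original NTs in T[0,2] deriving "caa": ["S"]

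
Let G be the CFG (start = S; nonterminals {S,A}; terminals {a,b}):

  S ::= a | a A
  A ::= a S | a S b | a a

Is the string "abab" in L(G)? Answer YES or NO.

Convert to CNF:
  S -> T0 A | a
  A -> T0 S | T0 T0 | T0 X2
  T0 -> a
  T1 -> b
  X2 -> S T1

CYK table (by increasing span):
  [0..0]={S,T0}  "a"  orig:{S}
  [1..1]={T1}  "b"  orig:{}
  [2..2]={S,T0}  "a"  orig:{S}
  [3..3]={T1}  "b"  orig:{}
  [0..1]={X2}  "ab"  orig:{}
  [1..2]=∅  "ba"
  [2..3]={X2}  "ab"  orig:{}
  [0..2]=∅  "aba"
  [1..3]=∅  "bab"
  [0..3]=∅  "abab"

S ∉ T[0,3] ⇒ NO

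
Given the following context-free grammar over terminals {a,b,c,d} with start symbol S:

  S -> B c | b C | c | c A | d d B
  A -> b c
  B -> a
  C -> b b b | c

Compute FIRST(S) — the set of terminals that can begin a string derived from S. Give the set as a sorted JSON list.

FIRST iteration:
[1]
  A via A→b c: +{b}
  B via B→a: +{a}
  C via C→b b b: +{b}
  C via C→c: +{c}
  S via S→B c: +{a}
  S via S→b C: +{b}
  S via S→c: +{c}
  S via S→d d B: +{d}
  S: {a,b,c,d}  A: {b}  B: {a}  C: {b,c}
[2] done
  S: {a,b,c,d}  A: {b}  B: {a}  C: {b,c}

FIRST(S) = ["a", "b", "c", "d"]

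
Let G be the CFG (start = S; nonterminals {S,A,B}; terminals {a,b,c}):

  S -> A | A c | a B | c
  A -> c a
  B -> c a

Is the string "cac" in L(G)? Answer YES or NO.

CNF form of G:
  S -> A T0 | T0 T1 | T1 B | c
  A -> T0 T1
  B -> T0 T1
  T0 -> c
  T1 -> a

CYK fill:
  T[0,0] 'c' = {S,T0}  orig:{S}
  T[1,1] 'a' = {T1}  orig:{}
  T[2,2] 'c' = {S,T0}  orig:{S}
  T[0,1] 'ca' = {A,B,S}
  T[1,2] 'ac' = ∅
  T[0,2] 'cac' = {S}

S ∈ T[0,2] ⇒ YES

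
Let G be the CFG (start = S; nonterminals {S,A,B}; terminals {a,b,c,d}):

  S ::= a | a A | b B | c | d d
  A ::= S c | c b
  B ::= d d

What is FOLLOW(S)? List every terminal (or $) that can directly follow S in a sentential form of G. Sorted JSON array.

FIRST sets, iterate to fixpoint:
[1]
  A via A→c b: +{c}
  B via B→d d: +{d}
  S via S→a: +{a}
  S via S→b B: +{b}
  S via S→c: +{c}
  S via S→d d: +{d}
  FIRST(S)={a,b,c,d}  FIRST(A)={c}  FIRST(B)={d}
[2]
  A via A→S c: +{a,b,d}
  FIRST(S)={a,b,c,d}  FIRST(A)={a,b,c,d}  FIRST(B)={d}
[3] done
  FIRST(S)={a,b,c,d}  FIRST(A)={a,b,c,d}  FIRST(B)={d}

FOLLOW iteration:
FOLLOW(S) := {$}
round 1:
  A→S c: FOLLOW(S) ⊇ FIRST(c) = {c}; new: +{c}
  S→a A: FOLLOW(A) ⊇ FOLLOW(S) ⊇ {$,c}; new: +{$,c}
  S→b B: FOLLOW(B) ⊇ FOLLOW(S) ⊇ {$,c}; new: +{$,c}
  S: {$,c}  A: {$,c}  B: {$,c}
round 2: done
  S: {$,c}  A: {$,c}  B: {$,c}

FOLLOW(S) = ["$", "c"]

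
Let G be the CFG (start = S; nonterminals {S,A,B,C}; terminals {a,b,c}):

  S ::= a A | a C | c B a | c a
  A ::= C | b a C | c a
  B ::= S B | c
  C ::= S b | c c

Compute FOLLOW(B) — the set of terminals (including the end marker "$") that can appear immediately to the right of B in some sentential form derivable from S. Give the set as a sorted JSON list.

FIRST iteration:
pass 1:
  A via A→b a C: +{b}
  A via A→c a: +{c}
  B via B→c: +{c}
  C via C→c c: +{c}
  S via S→a A: +{a}
  S via S→c B a: +{c}
  FIRST[S]={a,c}  FIRST[A]={b,c}  FIRST[B]={c}  FIRST[C]={c}
pass 2:
  B via B→S B: +{a}
  C via C→S b: +{a}
  FIRST[S]={a,c}  FIRST[A]={b,c}  FIRST[B]={a,c}  FIRST[C]={a,c}
pass 3:
  A via A→C: +{a}
  FIRST[S]={a,c}  FIRST[A]={a,b,c}  FIRST[B]={a,c}  FIRST[C]={a,c}
pass 4: (no change)
  FIRST[S]={a,c}  FIRST[A]={a,b,c}  FIRST[B]={a,c}  FIRST[C]={a,c}

FOLLOW iteration:
initialize: $ ∈ FOLLOW(S)
[1]
  B→S B: FOLLOW(S) ⊇ FIRST(B) = {a,c}; new: +{a,c}
  C→S b: FOLLOW(S) ⊇ FIRST(b) = {b}; new: +{b}
  S→a A: FOLLOW(A) ⊇ FOLLOW(S) ⊇ {$,a,b,c}; new: +{$,a,b,c}
  S→a C: FOLLOW(C) ⊇ FOLLOW(S) ⊇ {$,a,b,c}; new: +{$,a,b,c}
  S→c B a: FOLLOW(B) ⊇ FIRST(a) = {a}; new: +{a}
  FOLLOW(S)={$,a,b,c}  FOLLOW(A)={$,a,b,c}  FOLLOW(B)={a}  FOLLOW(C)={$,a,b,c}
[2] done
  FOLLOW(S)={$,a,b,c}  FOLLOW(A)={$,a,b,c}  FOLLOW(B)={a}  FOLLOW(C)={$,a,b,c}

FOLLOW(B) = ["a"]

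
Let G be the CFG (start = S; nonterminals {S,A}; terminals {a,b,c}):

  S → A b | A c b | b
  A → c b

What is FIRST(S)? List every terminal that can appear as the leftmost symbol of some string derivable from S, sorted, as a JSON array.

Compute FIRST by fixpoint:
round 1:
  A via A→c b: +{c}
  S via S→A b: +{c}
  S via S→b: +{b}
  FIRST[S]={b,c}  FIRST[A]={c}
round 2: — fixpoint
  FIRST[S]={b,c}  FIRST[A]={c}

FIRST(S) = ["b", "c"]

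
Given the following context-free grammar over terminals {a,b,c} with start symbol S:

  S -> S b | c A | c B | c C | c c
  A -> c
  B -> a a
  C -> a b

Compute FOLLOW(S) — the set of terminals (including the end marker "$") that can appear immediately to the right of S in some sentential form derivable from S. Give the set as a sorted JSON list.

Compute FIRST by fixpoint:
[1]
  A via A→c: +{c}
  B via B→a a: +{a}
  C via C→a b: +{a}
  S via S→c A: +{c}
  S: {c}  A: {c}  B: {a}  C: {a}
[2] — fixpoint
  S: {c}  A: {c}  B: {a}  C: {a}

FOLLOW iteration:
FOLLOW(S) := {$}
pass 1:
  S→S b: FOLLOW(S) ⊇ FIRST(b) = {b}; new: +{b}
  S→c A: FOLLOW(A) ⊇ FOLLOW(S) ⊇ {$,b}; new: +{$,b}
  S→c B: FOLLOW(B) ⊇ FOLLOW(S) ⊇ {$,b}; new: +{$,b}
  S→c C: FOLLOW(C) ⊇ FOLLOW(S) ⊇ {$,b}; new: +{$,b}
  FOLLOW(S)={$,b}  FOLLOW(A)={$,b}  FOLLOW(B)={$,b}  FOLLOW(C)={$,b}
pass 2: done
  FOLLOW(S)={$,b}  FOLLOW(A)={$,b}  FOLLOW(B)={$,b}  FOLLOW(C)={$,b}

FOLLOW(S) = ["$", "b"]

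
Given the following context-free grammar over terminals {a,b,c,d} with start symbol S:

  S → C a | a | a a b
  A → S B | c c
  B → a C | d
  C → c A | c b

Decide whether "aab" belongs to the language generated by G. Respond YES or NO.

Convert to CNF:
  S -> C T1 | T1 X3 | a
  A -> S B | T0 T0
  B -> T1 C | d
  C -> T0 A | T0 T2
  T0 -> c
  T1 -> a
  T2 -> b
  X3 -> T1 T2

Fill CYK table bottom-up:
  T[0,0] 'a' = {S,T1}  orig:{S}
  T[1,1] 'a' = {S,T1}  orig:{S}
  T[2,2] 'b' = {T2}  orig:{}
  T[0,1] 'aa' = ∅
  T[1,2] 'ab' = {X3}  orig:{}
  T[0,2] 'aab' = {S}

S ∈ T[0,2] ⇒ YES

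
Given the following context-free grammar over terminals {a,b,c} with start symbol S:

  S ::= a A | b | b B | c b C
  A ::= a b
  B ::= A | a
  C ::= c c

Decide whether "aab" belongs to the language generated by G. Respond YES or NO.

Convert to CNF:
  S -> T0 A | T1 B | T2 X3 | b
  A -> T0 T1
  B -> T0 T1 | a
  C -> T2 T2
  T0 -> a
  T1 -> b
  T2 -> c
  X3 -> T1 C

CYK fill:
  cell(0,0) a: {B,T0}  orig:{B}
  cell(1,1) a: {B,T0}  orig:{B}
  cell(2,2) b: {S,T1}  orig:{S}
  cell(0,1) aa: ∅
  cell(1,2) ab: {A,B}
  cell(0,2) aab: {S}

S ∈ T[0,2] ⇒ YES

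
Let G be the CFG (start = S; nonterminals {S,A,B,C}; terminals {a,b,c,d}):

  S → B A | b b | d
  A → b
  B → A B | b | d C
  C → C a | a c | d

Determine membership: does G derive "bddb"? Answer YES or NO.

CNF form of G:
  S -> B A | T3 T3 | d
  A -> b
  B -> A B | T0 C | b
  C -> C T1 | T1 T2 | d
  T0 -> d
  T1 -> a
  T2 -> c
  T3 -> b

CYK fill:
  T[0,0] 'b' = {A,B,T3}  orig:{A,B}
  T[1,1] 'd' = {C,S,T0}  orig:{C,S}
  T[2,2] 'd' = {C,S,T0}  orig:{C,S}
  T[3,3] 'b' = {A,B,T3}  orig:{A,B}
  T[0,1] 'bd' = ∅
  T[1,2] 'dd' = {B}
  T[2,3] 'db' = ∅
  T[0,2] 'bdd' = {B}
  T[1,3] 'ddb' = {S}
  T[0,3] 'bddb' = {S}

S ∈ T[0,3] ⇒ YES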